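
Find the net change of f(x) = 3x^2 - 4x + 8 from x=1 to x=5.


Net change = f(b) - f(a)
f(x) = 3x^2 - 4x + 8
Compute f(5):
f(5) = 3 * 5^2 - 4 * 5 + 8
= 75 - 20 + 8
= 63
Compute f(1):
f(1) = 3 * 1^2 - 4 * 1 + 8
= 3 - 4 + 8
= 7
Net change = 63 - 7 = 56

56


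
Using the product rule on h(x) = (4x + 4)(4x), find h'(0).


Let u(x) = 4x + 4 and v(x) = 4x
u'(x) = 4
v'(x) = 4
Product rule: h'(x) = u'(x)*v(x) + u(x)*v'(x)
= 4 * (4x) + (4x + 4) * 4
At x = 0:
u(0) = 4 * 0 + 4 = 4
v(0) = 4 * 0 + 0 = 0
h'(0) = 4 * 0 + 4 * 4
= 0 + 16
= 16

16


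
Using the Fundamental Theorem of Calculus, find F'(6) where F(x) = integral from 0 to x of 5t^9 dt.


By the Fundamental Theorem of Calculus (Part 1):
If F(x) = integral from 0 to x of f(t) dt, then F'(x) = f(x)
Here f(t) = 5t^9
So F'(x) = 5x^9
Evaluate at x = 6:
F'(6) = 5 * 6^9
= 5 * 10077696
= 50388480

50388480


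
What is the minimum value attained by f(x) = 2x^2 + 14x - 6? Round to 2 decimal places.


For a quadratic f(x) = ax^2 + bx + c with a > 0, the minimum is at the vertex.
Vertex x-coordinate: x = -b/(2a)
x = -(14) / (2 * 2)
x = -14/4 = -7/2
Substitute back to find the minimum value:
f(-7/2) = 2 * (-7/2)^2 + 14 * (-7/2) - 6
= 49/2 - 49 - 6
= -61/2 = -30.50

-30.50


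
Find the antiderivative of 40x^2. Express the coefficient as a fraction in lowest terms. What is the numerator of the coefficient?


Apply the power rule for integration:
integral of ax^n dx = a/(n+1) * x^(n+1) + C
integral of 40x^2 dx
= 40/3 * x^3 + C
The coefficient in lowest terms is 40/3, and its numerator is 40

40


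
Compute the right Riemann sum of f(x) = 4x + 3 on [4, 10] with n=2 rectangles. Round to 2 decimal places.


Right Riemann sum uses right endpoints of each subinterval.
Interval: [4, 10], n = 2
dx = (10 - 4) / 2 = 3
Right endpoints: [7, 10]
f values: [31, 43]
Sum = dx * (sum of f values)
= 3 * 74
= 222 = 222.00

222.00


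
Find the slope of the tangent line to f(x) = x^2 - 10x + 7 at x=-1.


The slope of the tangent line equals f'(x) at the point.
f(x) = x^2 - 10x + 7
f'(x) = 2x - 10
At x = -1:
f'(-1) = 2 * (-1) - 10
= -2 - 10
= -12

-12


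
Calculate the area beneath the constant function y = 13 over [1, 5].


The area under a constant function y = 13 is a rectangle.
Width = 5 - 1 = 4
Height = 13
Area = width * height
= 4 * 13
= 52

52


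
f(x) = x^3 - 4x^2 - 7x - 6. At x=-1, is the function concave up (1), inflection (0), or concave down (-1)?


Concavity is determined by the sign of f''(x).
f(x) = x^3 - 4x^2 - 7x - 6
f'(x) = 3x^2 - 8x - 7
f''(x) = 6x - 8
f''(-1) = 6 * (-1) - 8
= -6 - 8
= -14
Since f''(-1) < 0, the function is concave down (-1)

-1


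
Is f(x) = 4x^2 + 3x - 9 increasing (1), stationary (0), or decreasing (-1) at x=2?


Compute f'(x) to determine behavior:
f'(x) = 8x + 3
f'(2) = 8 * 2 + 3
= 16 + 3
= 19
Since f'(2) > 0, the function is increasing (1)

1


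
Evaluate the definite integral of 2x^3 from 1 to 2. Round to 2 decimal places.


Find the antiderivative of 2x^3:
F(x) = 2/4 * x^4
Apply the Fundamental Theorem of Calculus:
F(2) - F(1)
= 2/4 * 2^4 - 2/4 * 1^4
= 2/4 * (16 - 1)
= 2/4 * 15
= 15/2 = 7.50

7.50


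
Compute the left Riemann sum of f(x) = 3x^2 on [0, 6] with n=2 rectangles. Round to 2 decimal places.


Left Riemann sum uses left endpoints of each subinterval.
Interval: [0, 6], n = 2
dx = (6 - 0) / 2 = 3
Left endpoints: [0, 3]
f values: [0, 27]
Sum = dx * (sum of f values)
= 3 * 27
= 81 = 81.00

81.00


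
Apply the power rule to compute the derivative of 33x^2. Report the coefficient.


We apply the power rule: d/dx [ax^n] = a*n * x^(n-1)
d/dx [33x^2]
= 33 * 2 * x^(2-1)
= 66x
The coefficient is 66

66


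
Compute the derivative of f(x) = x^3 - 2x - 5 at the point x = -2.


Differentiate f(x) = x^3 - 2x - 5 term by term:
f'(x) = 3x^2 - 2
Substitute x = -2:
f'(-2) = 3 * (-2)^2 + 0 * (-2) - 2
= 12 + 0 - 2
= 10

10


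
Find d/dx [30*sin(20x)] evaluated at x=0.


Apply the chain rule to differentiate 30*sin(20x):
d/dx [30*sin(20x)]
= 30 * cos(20x) * d/dx(20x)
= 30 * 20 * cos(20x)
= 600 * cos(20x)
Evaluate at x = 0:
= 600 * cos(0)
= 600 * 1
= 600

600


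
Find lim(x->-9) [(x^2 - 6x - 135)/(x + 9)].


Direct substitution gives 0/0, so we factor the numerator.
Factor: (x^2 - 6x - 135) = (x + 9)(x - 15)
Cancel the common factor (x + 9):
(x^2 - 6x - 135)/(x + 9) = (x - 15)
Now substitute x = -9:
= (-9) - (15) = -24

-24


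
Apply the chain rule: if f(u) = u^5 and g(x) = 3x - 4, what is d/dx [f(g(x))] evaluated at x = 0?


Using the chain rule: (f(g(x)))' = f'(g(x)) * g'(x)
First, find g(0):
g(0) = 3 * 0 - 4 = -4
Next, f'(u) = 5u^4
And g'(x) = 3
So f'(g(0)) * g'(0)
= 5 * (-4)^4 * 3
= 5 * 256 * 3
= 3840

3840


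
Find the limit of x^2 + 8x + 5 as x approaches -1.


Since polynomials are continuous, we use direct substitution.
lim(x->-1) of x^2 + 8x + 5
= 1 * (-1)^2 + 8 * (-1) + 5
= 1 - 8 + 5
= -2

-2


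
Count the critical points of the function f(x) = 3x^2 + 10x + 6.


Find where f'(x) = 0:
f'(x) = 6x + 10
Set f'(x) = 0:
6x + 10 = 0
x = -10 / 6 = -5/3
This is a linear equation in x, so there is exactly one solution.
Number of critical points: 1

1


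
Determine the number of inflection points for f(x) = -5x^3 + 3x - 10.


Inflection points occur where f''(x) = 0 and concavity changes.
f(x) = -5x^3 + 3x - 10
f'(x) = -15x^2 + 3
f''(x) = -30x
Set f''(x) = 0:
-30x = 0
x = 0 / (-30) = 0
Since f''(x) is linear (degree 1), it changes sign at this point.
Therefore there is exactly 1 inflection point.

1


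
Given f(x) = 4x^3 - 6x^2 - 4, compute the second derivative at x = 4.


First derivative:
f'(x) = 12x^2 - 12x
Second derivative:
f''(x) = 24x - 12
Substitute x = 4:
f''(4) = 24 * 4 - 12
= 96 - 12
= 84

84


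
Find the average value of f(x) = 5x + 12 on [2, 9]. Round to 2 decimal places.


Average value = 1/(b-a) * integral from a to b of f(x) dx
First compute the integral of 5x + 12:
F(x) = (5/2)x^2 + 12x
F(9) = 5/2 * 81 + 12 * 9 = 621/2
F(2) = 5/2 * 4 + 12 * 2 = 34
Integral = 621/2 - 34 = 553/2
Average = (553/2) / (9 - 2) = (553/2) / 7
= 79/2 = 39.50

39.50


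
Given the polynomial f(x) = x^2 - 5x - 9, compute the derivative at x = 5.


Differentiate term by term using power and sum rules:
f(x) = x^2 - 5x - 9
f'(x) = 2x - 5
Substitute x = 5:
f'(5) = 2 * 5 - 5
= 10 - 5
= 5

5


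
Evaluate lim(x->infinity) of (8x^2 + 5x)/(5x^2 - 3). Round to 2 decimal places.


For limits at infinity with equal-degree polynomials,
we compare leading coefficients.
Numerator leading term: 8x^2
Denominator leading term: 5x^2
Divide both by x^2:
lim = (8 + 5/x) / (5 - 3/x^2)
As x -> infinity, the 1/x and 1/x^2 terms vanish:
= 8/5 = 1.60

1.60


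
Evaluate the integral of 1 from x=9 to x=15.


The integral of a constant k over [a, b] equals k * (b - a).
integral from 9 to 15 of 1 dx
= 1 * (15 - 9)
= 1 * 6
= 6

6


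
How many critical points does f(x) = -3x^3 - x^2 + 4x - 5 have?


Find where f'(x) = 0:
f(x) = -3x^3 - x^2 + 4x - 5
f'(x) = -9x^2 - 2x + 4
This is a quadratic in x. Use the discriminant to count real roots.
Discriminant = (-2)^2 - 4 * (-9) * 4
= 4 - (-144)
= 148
Since discriminant > 0, f'(x) = 0 has 2 real solutions.
Number of critical points: 2

2


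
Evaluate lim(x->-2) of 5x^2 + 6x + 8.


Since polynomials are continuous, we use direct substitution.
lim(x->-2) of 5x^2 + 6x + 8
= 5 * (-2)^2 + 6 * (-2) + 8
= 20 - 12 + 8
= 16

16


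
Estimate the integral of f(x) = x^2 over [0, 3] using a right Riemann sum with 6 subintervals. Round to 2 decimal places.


Right Riemann sum uses right endpoints of each subinterval.
Interval: [0, 3], n = 6
dx = (3 - 0) / 6 = 1/2
Right endpoints: [1/2, 1, 3/2, 2, 5/2, 3]
f values: [1/4, 1, 9/4, 4, 25/4, 9]
Sum = dx * (sum of f values)
= 1/2 * 91/4
= 91/8 ≈ 11.38

11.38


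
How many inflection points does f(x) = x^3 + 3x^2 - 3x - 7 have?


Inflection points occur where f''(x) = 0 and concavity changes.
f(x) = x^3 + 3x^2 - 3x - 7
f'(x) = 3x^2 + 6x - 3
f''(x) = 6x + 6
Set f''(x) = 0:
6x + 6 = 0
x = -6 / 6 = -1
Since f''(x) is linear (degree 1), it changes sign at this point.
Therefore there is exactly 1 inflection point.

1


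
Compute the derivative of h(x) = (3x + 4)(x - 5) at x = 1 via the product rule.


Let u(x) = 3x + 4 and v(x) = x - 5
u'(x) = 3
v'(x) = 1
Product rule: h'(x) = u'(x)*v(x) + u(x)*v'(x)
= 3 * (x - 5) + (3x + 4) * 1
At x = 1:
u(1) = 3 * 1 + 4 = 7
v(1) = 1 * 1 - 5 = -4
h'(1) = 3 * (-4) + 7 * 1
= -12 + 7
= -5

-5


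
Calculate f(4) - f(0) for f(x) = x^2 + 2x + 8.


Net change = f(b) - f(a)
f(x) = x^2 + 2x + 8
Compute f(4):
f(4) = 1 * 4^2 + 2 * 4 + 8
= 16 + 8 + 8
= 32
Compute f(0):
f(0) = 1 * 0^2 + 2 * 0 + 8
= 0 + 0 + 8
= 8
Net change = 32 - 8 = 24

24


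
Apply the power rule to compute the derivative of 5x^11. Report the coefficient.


We apply the power rule: d/dx [ax^n] = a*n * x^(n-1)
d/dx [5x^11]
= 5 * 11 * x^(11-1)
= 55x^10
The coefficient is 55

55


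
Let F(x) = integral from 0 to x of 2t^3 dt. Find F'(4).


By the Fundamental Theorem of Calculus (Part 1):
If F(x) = integral from 0 to x of f(t) dt, then F'(x) = f(x)
Here f(t) = 2t^3
So F'(x) = 2x^3
Evaluate at x = 4:
F'(4) = 2 * 4^3
= 2 * 64
= 128

128


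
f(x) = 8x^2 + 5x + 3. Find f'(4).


Differentiate term by term using power and sum rules:
f(x) = 8x^2 + 5x + 3
f'(x) = 16x + 5
Substitute x = 4:
f'(4) = 16 * 4 + 5
= 64 + 5
= 69

69


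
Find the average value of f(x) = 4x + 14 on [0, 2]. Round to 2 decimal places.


Average value = 1/(b-a) * integral from a to b of f(x) dx
First compute the integral of 4x + 14:
F(x) = 2x^2 + 14x
F(2) = 2 * 4 + 14 * 2 = 36
F(0) = 2 * 0 + 14 * 0 = 0
Integral = 36 - 0 = 36
Average = 36 / (2 - 0) = 36 / 2
= 18 = 18.00

18.00


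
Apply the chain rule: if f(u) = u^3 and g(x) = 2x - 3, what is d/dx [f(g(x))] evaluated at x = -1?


Using the chain rule: (f(g(x)))' = f'(g(x)) * g'(x)
First, find g(-1):
g(-1) = 2 * (-1) - 3 = -5
Next, f'(u) = 3u^2
And g'(x) = 2
So f'(g(-1)) * g'(-1)
= 3 * (-5)^2 * 2
= 3 * 25 * 2
= 150

150


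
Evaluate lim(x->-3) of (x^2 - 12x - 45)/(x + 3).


Direct substitution gives 0/0, so we factor the numerator.
Factor: (x^2 - 12x - 45) = (x + 3)(x - 15)
Cancel the common factor (x + 3):
(x^2 - 12x - 45)/(x + 3) = (x - 15)
Now substitute x = -3:
= (-3) - (15) = -18

-18


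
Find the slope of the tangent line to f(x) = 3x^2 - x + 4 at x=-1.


The slope of the tangent line equals f'(x) at the point.
f(x) = 3x^2 - x + 4
f'(x) = 6x - 1
At x = -1:
f'(-1) = 6 * (-1) - 1
= -6 - 1
= -7

-7


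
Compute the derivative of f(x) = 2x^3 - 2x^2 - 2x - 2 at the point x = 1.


Differentiate f(x) = 2x^3 - 2x^2 - 2x - 2 term by term:
f'(x) = 6x^2 - 4x - 2
Substitute x = 1:
f'(1) = 6 * 1^2 - 4 * 1 - 2
= 6 - 4 - 2
= 0

0


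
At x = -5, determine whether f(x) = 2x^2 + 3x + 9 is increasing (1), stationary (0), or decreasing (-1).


Compute f'(x) to determine behavior:
f'(x) = 4x + 3
f'(-5) = 4 * (-5) + 3
= -20 + 3
= -17
Since f'(-5) < 0, the function is decreasing (-1)

-1


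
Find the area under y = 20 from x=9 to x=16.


The area under a constant function y = 20 is a rectangle.
Width = 16 - 9 = 7
Height = 20
Area = width * height
= 7 * 20
= 140

140


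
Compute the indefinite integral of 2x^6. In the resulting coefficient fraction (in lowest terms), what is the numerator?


Apply the power rule for integration:
integral of ax^n dx = a/(n+1) * x^(n+1) + C
integral of 2x^6 dx
= 2/7 * x^7 + C
The coefficient in lowest terms is 2/7, and its numerator is 2

2


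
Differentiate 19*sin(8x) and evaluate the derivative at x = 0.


Apply the chain rule to differentiate 19*sin(8x):
d/dx [19*sin(8x)]
= 19 * cos(8x) * d/dx(8x)
= 19 * 8 * cos(8x)
= 152 * cos(8x)
Evaluate at x = 0:
= 152 * cos(0)
= 152 * 1
= 152

152


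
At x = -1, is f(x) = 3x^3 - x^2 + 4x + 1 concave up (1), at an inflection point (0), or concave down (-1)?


Concavity is determined by the sign of f''(x).
f(x) = 3x^3 - x^2 + 4x + 1
f'(x) = 9x^2 - 2x + 4
f''(x) = 18x - 2
f''(-1) = 18 * (-1) - 2
= -18 - 2
= -20
Since f''(-1) < 0, the function is concave down (-1)

-1


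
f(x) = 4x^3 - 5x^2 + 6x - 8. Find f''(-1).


First derivative:
f'(x) = 12x^2 - 10x + 6
Second derivative:
f''(x) = 24x - 10
Substitute x = -1:
f''(-1) = 24 * (-1) - 10
= -24 - 10
= -34

-34


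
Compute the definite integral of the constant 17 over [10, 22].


The integral of a constant k over [a, b] equals k * (b - a).
integral from 10 to 22 of 17 dx
= 17 * (22 - 10)
= 17 * 12
= 204

204


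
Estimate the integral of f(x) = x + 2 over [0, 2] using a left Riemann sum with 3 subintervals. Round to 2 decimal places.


Left Riemann sum uses left endpoints of each subinterval.
Interval: [0, 2], n = 3
dx = (2 - 0) / 3 = 2/3
Left endpoints: [0, 2/3, 4/3]
f values: [2, 8/3, 10/3]
Sum = dx * (sum of f values)
= 2/3 * 8
= 16/3 ≈ 5.33

5.33


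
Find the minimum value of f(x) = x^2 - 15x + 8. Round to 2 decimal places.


For a quadratic f(x) = ax^2 + bx + c with a > 0, the minimum is at the vertex.
Vertex x-coordinate: x = -b/(2a)
x = -(-15) / (2 * 1)
x = 15/2
Substitute back to find the minimum value:
f(15/2) = 1 * (15/2)^2 - 15 * (15/2) + 8
= 225/4 - 225/2 + 8
= -193/4 = -48.25

-48.25


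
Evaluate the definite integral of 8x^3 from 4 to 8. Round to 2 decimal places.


Find the antiderivative of 8x^3:
F(x) = 8/4 * x^4
Apply the Fundamental Theorem of Calculus:
F(8) - F(4)
= 8/4 * 8^4 - 8/4 * 4^4
= 8/4 * (4096 - 256)
= 8/4 * 3840
= 7680 = 7680.00

7680.00


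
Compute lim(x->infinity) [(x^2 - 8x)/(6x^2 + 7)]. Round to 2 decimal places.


For limits at infinity with equal-degree polynomials,
we compare leading coefficients.
Numerator leading term: x^2
Denominator leading term: 6x^2
Divide both by x^2:
lim = (1 - 8/x) / (6 + 7/x^2)
As x -> infinity, the 1/x and 1/x^2 terms vanish:
= 1/6 ≈ 0.17

0.17


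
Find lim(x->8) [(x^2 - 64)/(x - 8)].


Direct substitution gives 0/0, so we factor the numerator.
Factor: (x^2 - 64) = (x - 8)(x + 8)
Cancel the common factor (x - 8):
(x^2 - 64)/(x - 8) = (x + 8)
Now substitute x = 8:
= (8 + 8) = 16

16


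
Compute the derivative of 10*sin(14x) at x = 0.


Apply the chain rule to differentiate 10*sin(14x):
d/dx [10*sin(14x)]
= 10 * cos(14x) * d/dx(14x)
= 10 * 14 * cos(14x)
= 140 * cos(14x)
Evaluate at x = 0:
= 140 * cos(0)
= 140 * 1
= 140

140


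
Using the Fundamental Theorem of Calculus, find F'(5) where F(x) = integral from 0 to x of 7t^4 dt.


By the Fundamental Theorem of Calculus (Part 1):
If F(x) = integral from 0 to x of f(t) dt, then F'(x) = f(x)
Here f(t) = 7t^4
So F'(x) = 7x^4
Evaluate at x = 5:
F'(5) = 7 * 5^4
= 7 * 625
= 4375

4375


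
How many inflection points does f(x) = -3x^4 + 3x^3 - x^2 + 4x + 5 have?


Inflection points occur where f''(x) = 0 and concavity changes.
f(x) = -3x^4 + 3x^3 - x^2 + 4x + 5
f'(x) = -12x^3 + 9x^2 - 2x + 4
f''(x) = -36x^2 + 18x - 2
This is a quadratic in x. Use the discriminant to count real roots.
Discriminant = (18)^2 - 4 * (-36) * (-2)
= 324 - 288
= 36
Since discriminant > 0, f''(x) = 0 has 2 distinct real solutions.
A quadratic with two distinct real roots changes sign at each root, so concavity changes at both.
Number of inflection points: 2

2


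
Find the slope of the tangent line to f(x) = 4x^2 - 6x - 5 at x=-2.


The slope of the tangent line equals f'(x) at the point.
f(x) = 4x^2 - 6x - 5
f'(x) = 8x - 6
At x = -2:
f'(-2) = 8 * (-2) - 6
= -16 - 6
= -22

-22


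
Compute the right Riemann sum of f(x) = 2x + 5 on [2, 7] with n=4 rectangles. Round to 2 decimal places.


Right Riemann sum uses right endpoints of each subinterval.
Interval: [2, 7], n = 4
dx = (7 - 2) / 4 = 5/4
Right endpoints: [13/4, 9/2, 23/4, 7]
f values: [23/2, 14, 33/2, 19]
Sum = dx * (sum of f values)
= 5/4 * 61
= 305/4 = 76.25

76.25


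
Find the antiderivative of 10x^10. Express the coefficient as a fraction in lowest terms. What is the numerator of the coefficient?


Apply the power rule for integration:
integral of ax^n dx = a/(n+1) * x^(n+1) + C
integral of 10x^10 dx
= 10/11 * x^11 + C
The coefficient in lowest terms is 10/11, and its numerator is 10

10


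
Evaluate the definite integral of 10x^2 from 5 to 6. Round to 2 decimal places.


Find the antiderivative of 10x^2:
F(x) = 10/3 * x^3
Apply the Fundamental Theorem of Calculus:
F(6) - F(5)
= 10/3 * 6^3 - 10/3 * 5^3
= 10/3 * (216 - 125)
= 10/3 * 91
= 910/3 ≈ 303.33

303.33


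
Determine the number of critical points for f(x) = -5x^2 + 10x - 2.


Find where f'(x) = 0:
f'(x) = -10x + 10
Set f'(x) = 0:
-10x + 10 = 0
x = -10 / (-10) = 1
This is a linear equation in x, so there is exactly one solution.
Number of critical points: 1

1


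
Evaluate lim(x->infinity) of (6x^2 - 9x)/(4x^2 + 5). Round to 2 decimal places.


For limits at infinity with equal-degree polynomials,
we compare leading coefficients.
Numerator leading term: 6x^2
Denominator leading term: 4x^2
Divide both by x^2:
lim = (6 - 9/x) / (4 + 5/x^2)
As x -> infinity, the 1/x and 1/x^2 terms vanish:
= 6/4 = 3/2 = 1.50

1.50


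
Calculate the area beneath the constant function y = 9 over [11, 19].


The area under a constant function y = 9 is a rectangle.
Width = 19 - 11 = 8
Height = 9
Area = width * height
= 8 * 9
= 72

72


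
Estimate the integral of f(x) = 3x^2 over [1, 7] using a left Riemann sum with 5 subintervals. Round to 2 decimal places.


Left Riemann sum uses left endpoints of each subinterval.
Interval: [1, 7], n = 5
dx = (7 - 1) / 5 = 6/5
Left endpoints: [1, 11/5, 17/5, 23/5, 29/5]
f values: [3, 363/25, 867/25, 1587/25, 2523/25]
Sum = dx * (sum of f values)
= 6/5 * 1083/5
= 6498/25 = 259.92

259.92


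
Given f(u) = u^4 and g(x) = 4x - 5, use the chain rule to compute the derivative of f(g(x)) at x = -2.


Using the chain rule: (f(g(x)))' = f'(g(x)) * g'(x)
First, find g(-2):
g(-2) = 4 * (-2) - 5 = -13
Next, f'(u) = 4u^3
And g'(x) = 4
So f'(g(-2)) * g'(-2)
= 4 * (-13)^3 * 4
= 4 * (-2197) * 4
= -35152

-35152


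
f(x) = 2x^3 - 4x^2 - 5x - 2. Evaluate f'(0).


Differentiate f(x) = 2x^3 - 4x^2 - 5x - 2 term by term:
f'(x) = 6x^2 - 8x - 5
Substitute x = 0:
f'(0) = 6 * 0^2 - 8 * 0 - 5
= 0 + 0 - 5
= -5

-5


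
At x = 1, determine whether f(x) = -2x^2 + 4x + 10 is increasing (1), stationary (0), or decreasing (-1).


Compute f'(x) to determine behavior:
f'(x) = -4x + 4
f'(1) = -4 * 1 + 4
= -4 + 4
= 0
Since f'(1) = 0, the function is stationary (0)

0


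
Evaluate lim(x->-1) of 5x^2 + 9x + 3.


Since polynomials are continuous, we use direct substitution.
lim(x->-1) of 5x^2 + 9x + 3
= 5 * (-1)^2 + 9 * (-1) + 3
= 5 - 9 + 3
= -1

-1


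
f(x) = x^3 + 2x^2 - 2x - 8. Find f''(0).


First derivative:
f'(x) = 3x^2 + 4x - 2
Second derivative:
f''(x) = 6x + 4
Substitute x = 0:
f''(0) = 6 * 0 + 4
= 0 + 4
= 4

4


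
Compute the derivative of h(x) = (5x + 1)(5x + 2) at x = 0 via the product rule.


Let u(x) = 5x + 1 and v(x) = 5x + 2
u'(x) = 5
v'(x) = 5
Product rule: h'(x) = u'(x)*v(x) + u(x)*v'(x)
= 5 * (5x + 2) + (5x + 1) * 5
At x = 0:
u(0) = 5 * 0 + 1 = 1
v(0) = 5 * 0 + 2 = 2
h'(0) = 5 * 2 + 1 * 5
= 10 + 5
= 15

15


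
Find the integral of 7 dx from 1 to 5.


The integral of a constant k over [a, b] equals k * (b - a).
integral from 1 to 5 of 7 dx
= 7 * (5 - 1)
= 7 * 4
= 28

28


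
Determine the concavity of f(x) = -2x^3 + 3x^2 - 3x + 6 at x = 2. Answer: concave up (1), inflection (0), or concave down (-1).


Concavity is determined by the sign of f''(x).
f(x) = -2x^3 + 3x^2 - 3x + 6
f'(x) = -6x^2 + 6x - 3
f''(x) = -12x + 6
f''(2) = -12 * 2 + 6
= -24 + 6
= -18
Since f''(2) < 0, the function is concave down (-1)

-1


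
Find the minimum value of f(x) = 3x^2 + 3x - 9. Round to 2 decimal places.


For a quadratic f(x) = ax^2 + bx + c with a > 0, the minimum is at the vertex.
Vertex x-coordinate: x = -b/(2a)
x = -(3) / (2 * 3)
x = -3/6 = -1/2
Substitute back to find the minimum value:
f(-1/2) = 3 * (-1/2)^2 + 3 * (-1/2) - 9
= 3/4 - 3/2 - 9
= -39/4 = -9.75

-9.75


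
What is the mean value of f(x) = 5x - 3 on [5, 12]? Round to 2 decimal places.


Average value = 1/(b-a) * integral from a to b of f(x) dx
First compute the integral of 5x - 3:
F(x) = (5/2)x^2 - 3x
F(12) = 5/2 * 144 - 3 * 12 = 324
F(5) = 5/2 * 25 - 3 * 5 = 95/2
Integral = 324 - 95/2 = 553/2
Average = (553/2) / (12 - 5) = (553/2) / 7
= 79/2 = 39.50

39.50


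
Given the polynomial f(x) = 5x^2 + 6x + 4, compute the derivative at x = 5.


Differentiate term by term using power and sum rules:
f(x) = 5x^2 + 6x + 4
f'(x) = 10x + 6
Substitute x = 5:
f'(5) = 10 * 5 + 6
= 50 + 6
= 56

56


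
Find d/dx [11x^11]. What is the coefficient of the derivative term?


We apply the power rule: d/dx [ax^n] = a*n * x^(n-1)
d/dx [11x^11]
= 11 * 11 * x^(11-1)
= 121x^10
The coefficient is 121

121


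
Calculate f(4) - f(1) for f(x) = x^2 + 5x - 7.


Net change = f(b) - f(a)
f(x) = x^2 + 5x - 7
Compute f(4):
f(4) = 1 * 4^2 + 5 * 4 - 7
= 16 + 20 - 7
= 29
Compute f(1):
f(1) = 1 * 1^2 + 5 * 1 - 7
= 1 + 5 - 7
= -1
Net change = 29 - (-1) = 30

30


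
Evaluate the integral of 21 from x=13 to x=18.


The integral of a constant k over [a, b] equals k * (b - a).
integral from 13 to 18 of 21 dx
= 21 * (18 - 13)
= 21 * 5
= 105

105


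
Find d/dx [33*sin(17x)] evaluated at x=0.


Apply the chain rule to differentiate 33*sin(17x):
d/dx [33*sin(17x)]
= 33 * cos(17x) * d/dx(17x)
= 33 * 17 * cos(17x)
= 561 * cos(17x)
Evaluate at x = 0:
= 561 * cos(0)
= 561 * 1
= 561

561


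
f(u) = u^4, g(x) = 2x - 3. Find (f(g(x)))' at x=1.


Using the chain rule: (f(g(x)))' = f'(g(x)) * g'(x)
First, find g(1):
g(1) = 2 * 1 - 3 = -1
Next, f'(u) = 4u^3
And g'(x) = 2
So f'(g(1)) * g'(1)
= 4 * (-1)^3 * 2
= 4 * (-1) * 2
= -8

-8


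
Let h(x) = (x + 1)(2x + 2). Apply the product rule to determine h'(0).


Let u(x) = x + 1 and v(x) = 2x + 2
u'(x) = 1
v'(x) = 2
Product rule: h'(x) = u'(x)*v(x) + u(x)*v'(x)
= 1 * (2x + 2) + (x + 1) * 2
At x = 0:
u(0) = 1 * 0 + 1 = 1
v(0) = 2 * 0 + 2 = 2
h'(0) = 1 * 2 + 1 * 2
= 2 + 2
= 4

4


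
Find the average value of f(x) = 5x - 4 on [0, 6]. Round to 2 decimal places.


Average value = 1/(b-a) * integral from a to b of f(x) dx
First compute the integral of 5x - 4:
F(x) = (5/2)x^2 - 4x
F(6) = 5/2 * 36 - 4 * 6 = 66
F(0) = 5/2 * 0 - 4 * 0 = 0
Integral = 66 - 0 = 66
Average = 66 / (6 - 0) = 66 / 6
= 11 = 11.00

11.00


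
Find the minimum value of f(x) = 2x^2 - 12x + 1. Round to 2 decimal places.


For a quadratic f(x) = ax^2 + bx + c with a > 0, the minimum is at the vertex.
Vertex x-coordinate: x = -b/(2a)
x = -(-12) / (2 * 2)
x = 12/4 = 3
Substitute back to find the minimum value:
f(3) = 2 * 3^2 - 12 * 3 + 1
= 18 - 36 + 1
= -17 = -17.00

-17.00


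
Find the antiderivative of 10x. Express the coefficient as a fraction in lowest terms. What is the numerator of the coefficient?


Apply the power rule for integration:
integral of ax^n dx = a/(n+1) * x^(n+1) + C
integral of 10x dx
= 10/2 * x^2 + C
= 5 * x^2 + C
The coefficient in lowest terms is 5 = 5/1, so its numerator is 5

5


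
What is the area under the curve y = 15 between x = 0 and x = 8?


The area under a constant function y = 15 is a rectangle.
Width = 8 - 0 = 8
Height = 15
Area = width * height
= 8 * 15
= 120

120


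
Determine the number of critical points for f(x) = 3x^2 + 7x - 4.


Find where f'(x) = 0:
f'(x) = 6x + 7
Set f'(x) = 0:
6x + 7 = 0
x = -7 / 6 = -7/6
This is a linear equation in x, so there is exactly one solution.
Number of critical points: 1

1


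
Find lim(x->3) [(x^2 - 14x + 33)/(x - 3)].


Direct substitution gives 0/0, so we factor the numerator.
Factor: (x^2 - 14x + 33) = (x - 3)(x - 11)
Cancel the common factor (x - 3):
(x^2 - 14x + 33)/(x - 3) = (x - 11)
Now substitute x = 3:
= (3) - (11) = -8

-8


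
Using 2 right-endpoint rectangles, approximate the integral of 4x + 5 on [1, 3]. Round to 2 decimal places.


Right Riemann sum uses right endpoints of each subinterval.
Interval: [1, 3], n = 2
dx = (3 - 1) / 2 = 1
Right endpoints: [2, 3]
f values: [13, 17]
Sum = dx * (sum of f values)
= 1 * 30
= 30 = 30.00

30.00


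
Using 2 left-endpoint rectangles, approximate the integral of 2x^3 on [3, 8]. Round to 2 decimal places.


Left Riemann sum uses left endpoints of each subinterval.
Interval: [3, 8], n = 2
dx = (8 - 3) / 2 = 5/2
Left endpoints: [3, 11/2]
f values: [54, 1331/4]
Sum = dx * (sum of f values)
= 5/2 * 1547/4
= 7735/8 ≈ 966.88

966.88


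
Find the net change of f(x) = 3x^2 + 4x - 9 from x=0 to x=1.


Net change = f(b) - f(a)
f(x) = 3x^2 + 4x - 9
Compute f(1):
f(1) = 3 * 1^2 + 4 * 1 - 9
= 3 + 4 - 9
= -2
Compute f(0):
f(0) = 3 * 0^2 + 4 * 0 - 9
= 0 + 0 - 9
= -9
Net change = -2 - (-9) = 7

7


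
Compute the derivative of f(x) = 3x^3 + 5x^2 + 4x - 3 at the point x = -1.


Differentiate f(x) = 3x^3 + 5x^2 + 4x - 3 term by term:
f'(x) = 9x^2 + 10x + 4
Substitute x = -1:
f'(-1) = 9 * (-1)^2 + 10 * (-1) + 4
= 9 - 10 + 4
= 3

3


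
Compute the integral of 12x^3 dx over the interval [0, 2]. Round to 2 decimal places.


Find the antiderivative of 12x^3:
F(x) = 12/4 * x^4
Apply the Fundamental Theorem of Calculus:
F(2) - F(0)
= 12/4 * 2^4 - 12/4 * 0^4
= 12/4 * (16 - 0)
= 12/4 * 16
= 48 = 48.00

48.00


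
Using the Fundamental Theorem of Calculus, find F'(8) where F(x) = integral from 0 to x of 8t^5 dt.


By the Fundamental Theorem of Calculus (Part 1):
If F(x) = integral from 0 to x of f(t) dt, then F'(x) = f(x)
Here f(t) = 8t^5
So F'(x) = 8x^5
Evaluate at x = 8:
F'(8) = 8 * 8^5
= 8 * 32768
= 262144

262144


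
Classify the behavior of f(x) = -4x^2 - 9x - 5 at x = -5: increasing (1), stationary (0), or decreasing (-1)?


Compute f'(x) to determine behavior:
f'(x) = -8x - 9
f'(-5) = -8 * (-5) - 9
= 40 - 9
= 31
Since f'(-5) > 0, the function is increasing (1)

1


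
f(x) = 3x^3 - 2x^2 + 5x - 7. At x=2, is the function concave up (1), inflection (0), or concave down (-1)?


Concavity is determined by the sign of f''(x).
f(x) = 3x^3 - 2x^2 + 5x - 7
f'(x) = 9x^2 - 4x + 5
f''(x) = 18x - 4
f''(2) = 18 * 2 - 4
= 36 - 4
= 32
Since f''(2) > 0, the function is concave up (1)

1


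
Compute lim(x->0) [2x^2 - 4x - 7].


Since polynomials are continuous, we use direct substitution.
lim(x->0) of 2x^2 - 4x - 7
= 2 * 0^2 - 4 * 0 - 7
= 0 + 0 - 7
= -7

-7


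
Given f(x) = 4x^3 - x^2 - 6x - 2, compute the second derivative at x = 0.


First derivative:
f'(x) = 12x^2 - 2x - 6
Second derivative:
f''(x) = 24x - 2
Substitute x = 0:
f''(0) = 24 * 0 - 2
= 0 - 2
= -2

-2


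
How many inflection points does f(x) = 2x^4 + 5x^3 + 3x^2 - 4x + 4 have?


Inflection points occur where f''(x) = 0 and concavity changes.
f(x) = 2x^4 + 5x^3 + 3x^2 - 4x + 4
f'(x) = 8x^3 + 15x^2 + 6x - 4
f''(x) = 24x^2 + 30x + 6
This is a quadratic in x. Use the discriminant to count real roots.
Discriminant = (30)^2 - 4 * 24 * 6
= 900 - 576
= 324
Since discriminant > 0, f''(x) = 0 has 2 distinct real solutions.
A quadratic with two distinct real roots changes sign at each root, so concavity changes at both.
Number of inflection points: 2

2


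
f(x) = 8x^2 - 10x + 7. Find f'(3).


Differentiate term by term using power and sum rules:
f(x) = 8x^2 - 10x + 7
f'(x) = 16x - 10
Substitute x = 3:
f'(3) = 16 * 3 - 10
= 48 - 10
= 38

38


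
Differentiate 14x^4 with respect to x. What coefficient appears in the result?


We apply the power rule: d/dx [ax^n] = a*n * x^(n-1)
d/dx [14x^4]
= 14 * 4 * x^(4-1)
= 56x^3
The coefficient is 56

56


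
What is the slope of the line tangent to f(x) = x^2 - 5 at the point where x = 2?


The slope of the tangent line equals f'(x) at the point.
f(x) = x^2 - 5
f'(x) = 2x
At x = 2:
f'(2) = 2 * 2 + 0
= 4 + 0
= 4

4


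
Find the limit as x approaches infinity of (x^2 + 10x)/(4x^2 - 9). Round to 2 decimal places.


For limits at infinity with equal-degree polynomials,
we compare leading coefficients.
Numerator leading term: x^2
Denominator leading term: 4x^2
Divide both by x^2:
lim = (1 + 10/x) / (4 - 9/x^2)
As x -> infinity, the 1/x and 1/x^2 terms vanish:
= 1/4 = 0.25

0.25


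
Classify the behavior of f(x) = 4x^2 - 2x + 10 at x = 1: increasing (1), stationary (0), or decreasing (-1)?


Compute f'(x) to determine behavior:
f'(x) = 8x - 2
f'(1) = 8 * 1 - 2
= 8 - 2
= 6
Since f'(1) > 0, the function is increasing (1)

1


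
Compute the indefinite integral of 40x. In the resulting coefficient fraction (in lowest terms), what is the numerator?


Apply the power rule for integration:
integral of ax^n dx = a/(n+1) * x^(n+1) + C
integral of 40x dx
= 40/2 * x^2 + C
= 20 * x^2 + C
The coefficient in lowest terms is 20 = 20/1, so its numerator is 20

20


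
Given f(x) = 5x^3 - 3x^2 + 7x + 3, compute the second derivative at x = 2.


First derivative:
f'(x) = 15x^2 - 6x + 7
Second derivative:
f''(x) = 30x - 6
Substitute x = 2:
f''(2) = 30 * 2 - 6
= 60 - 6
= 54

54


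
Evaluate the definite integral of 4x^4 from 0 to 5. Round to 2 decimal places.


Find the antiderivative of 4x^4:
F(x) = 4/5 * x^5
Apply the Fundamental Theorem of Calculus:
F(5) - F(0)
= 4/5 * 5^5 - 4/5 * 0^5
= 4/5 * (3125 - 0)
= 4/5 * 3125
= 2500 = 2500.00

2500.00


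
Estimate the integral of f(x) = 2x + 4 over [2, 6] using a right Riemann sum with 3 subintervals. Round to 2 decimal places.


Right Riemann sum uses right endpoints of each subinterval.
Interval: [2, 6], n = 3
dx = (6 - 2) / 3 = 4/3
Right endpoints: [10/3, 14/3, 6]
f values: [32/3, 40/3, 16]
Sum = dx * (sum of f values)
= 4/3 * 40
= 160/3 ≈ 53.33

53.33


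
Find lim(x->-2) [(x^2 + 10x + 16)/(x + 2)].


Direct substitution gives 0/0, so we factor the numerator.
Factor: (x^2 + 10x + 16) = (x + 2)(x + 8)
Cancel the common factor (x + 2):
(x^2 + 10x + 16)/(x + 2) = (x + 8)
Now substitute x = -2:
= (-2) - (-8) = 6

6


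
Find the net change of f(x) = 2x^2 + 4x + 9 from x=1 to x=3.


Net change = f(b) - f(a)
f(x) = 2x^2 + 4x + 9
Compute f(3):
f(3) = 2 * 3^2 + 4 * 3 + 9
= 18 + 12 + 9
= 39
Compute f(1):
f(1) = 2 * 1^2 + 4 * 1 + 9
= 2 + 4 + 9
= 15
Net change = 39 - 15 = 24

24


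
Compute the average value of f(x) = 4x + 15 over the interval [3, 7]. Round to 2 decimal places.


Average value = 1/(b-a) * integral from a to b of f(x) dx
First compute the integral of 4x + 15:
F(x) = 2x^2 + 15x
F(7) = 2 * 49 + 15 * 7 = 203
F(3) = 2 * 9 + 15 * 3 = 63
Integral = 203 - 63 = 140
Average = 140 / (7 - 3) = 140 / 4
= 35 = 35.00

35.00


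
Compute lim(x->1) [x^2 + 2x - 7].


Since polynomials are continuous, we use direct substitution.
lim(x->1) of x^2 + 2x - 7
= 1 * 1^2 + 2 * 1 - 7
= 1 + 2 - 7
= -4

-4


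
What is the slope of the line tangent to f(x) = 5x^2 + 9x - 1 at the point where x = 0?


The slope of the tangent line equals f'(x) at the point.
f(x) = 5x^2 + 9x - 1
f'(x) = 10x + 9
At x = 0:
f'(0) = 10 * 0 + 9
= 0 + 9
= 9

9


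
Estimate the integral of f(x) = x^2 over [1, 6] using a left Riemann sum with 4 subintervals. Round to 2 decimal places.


Left Riemann sum uses left endpoints of each subinterval.
Interval: [1, 6], n = 4
dx = (6 - 1) / 4 = 5/4
Left endpoints: [1, 9/4, 7/2, 19/4]
f values: [1, 81/16, 49/4, 361/16]
Sum = dx * (sum of f values)
= 5/4 * 327/8
= 1635/32 ≈ 51.09

51.09


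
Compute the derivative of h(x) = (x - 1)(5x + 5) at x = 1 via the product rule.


Let u(x) = x - 1 and v(x) = 5x + 5
u'(x) = 1
v'(x) = 5
Product rule: h'(x) = u'(x)*v(x) + u(x)*v'(x)
= 1 * (5x + 5) + (x - 1) * 5
At x = 1:
u(1) = 1 * 1 - 1 = 0
v(1) = 5 * 1 + 5 = 10
h'(1) = 1 * 10 + 0 * 5
= 10 + 0
= 10

10


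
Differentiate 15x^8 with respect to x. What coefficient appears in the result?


We apply the power rule: d/dx [ax^n] = a*n * x^(n-1)
d/dx [15x^8]
= 15 * 8 * x^(8-1)
= 120x^7
The coefficient is 120

120


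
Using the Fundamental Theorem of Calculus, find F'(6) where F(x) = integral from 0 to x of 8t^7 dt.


By the Fundamental Theorem of Calculus (Part 1):
If F(x) = integral from 0 to x of f(t) dt, then F'(x) = f(x)
Here f(t) = 8t^7
So F'(x) = 8x^7
Evaluate at x = 6:
F'(6) = 8 * 6^7
= 8 * 279936
= 2239488

2239488


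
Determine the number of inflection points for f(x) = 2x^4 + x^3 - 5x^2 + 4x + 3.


Inflection points occur where f''(x) = 0 and concavity changes.
f(x) = 2x^4 + x^3 - 5x^2 + 4x + 3
f'(x) = 8x^3 + 3x^2 - 10x + 4
f''(x) = 24x^2 + 6x - 10
This is a quadratic in x. Use the discriminant to count real roots.
Discriminant = (6)^2 - 4 * 24 * (-10)
= 36 - (-960)
= 996
Since discriminant > 0, f''(x) = 0 has 2 distinct real solutions.
A quadratic with two distinct real roots changes sign at each root, so concavity changes at both.
Number of inflection points: 2

2


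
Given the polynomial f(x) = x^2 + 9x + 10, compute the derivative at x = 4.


Differentiate term by term using power and sum rules:
f(x) = x^2 + 9x + 10
f'(x) = 2x + 9
Substitute x = 4:
f'(4) = 2 * 4 + 9
= 8 + 9
= 17

17


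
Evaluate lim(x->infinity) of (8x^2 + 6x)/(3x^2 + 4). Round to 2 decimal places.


For limits at infinity with equal-degree polynomials,
we compare leading coefficients.
Numerator leading term: 8x^2
Denominator leading term: 3x^2
Divide both by x^2:
lim = (8 + 6/x) / (3 + 4/x^2)
As x -> infinity, the 1/x and 1/x^2 terms vanish:
= 8/3 ≈ 2.67

2.67


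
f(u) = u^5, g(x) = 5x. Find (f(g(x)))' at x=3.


Using the chain rule: (f(g(x)))' = f'(g(x)) * g'(x)
First, find g(3):
g(3) = 5 * 3 + 0 = 15
Next, f'(u) = 5u^4
And g'(x) = 5
So f'(g(3)) * g'(3)
= 5 * 15^4 * 5
= 5 * 50625 * 5
= 1265625

1265625


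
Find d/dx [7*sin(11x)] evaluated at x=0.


Apply the chain rule to differentiate 7*sin(11x):
d/dx [7*sin(11x)]
= 7 * cos(11x) * d/dx(11x)
= 7 * 11 * cos(11x)
= 77 * cos(11x)
Evaluate at x = 0:
= 77 * cos(0)
= 77 * 1
= 77

77


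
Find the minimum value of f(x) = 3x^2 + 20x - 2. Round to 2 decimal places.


For a quadratic f(x) = ax^2 + bx + c with a > 0, the minimum is at the vertex.
Vertex x-coordinate: x = -b/(2a)
x = -(20) / (2 * 3)
x = -20/6 = -10/3
Substitute back to find the minimum value:
f(-10/3) = 3 * (-10/3)^2 + 20 * (-10/3) - 2
= 100/3 - 200/3 - 2
= -106/3 ≈ -35.33

-35.33


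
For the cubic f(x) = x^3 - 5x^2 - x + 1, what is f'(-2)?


Differentiate f(x) = x^3 - 5x^2 - x + 1 term by term:
f'(x) = 3x^2 - 10x - 1
Substitute x = -2:
f'(-2) = 3 * (-2)^2 - 10 * (-2) - 1
= 12 + 20 - 1
= 31

31


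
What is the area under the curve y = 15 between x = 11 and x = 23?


The area under a constant function y = 15 is a rectangle.
Width = 23 - 11 = 12
Height = 15
Area = width * height
= 12 * 15
= 180

180


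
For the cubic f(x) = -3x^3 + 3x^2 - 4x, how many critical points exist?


Find where f'(x) = 0:
f(x) = -3x^3 + 3x^2 - 4x
f'(x) = -9x^2 + 6x - 4
This is a quadratic in x. Use the discriminant to count real roots.
Discriminant = (6)^2 - 4 * (-9) * (-4)
= 36 - 144
= -108
Since discriminant < 0, f'(x) = 0 has no real solutions.
Number of critical points: 0

0


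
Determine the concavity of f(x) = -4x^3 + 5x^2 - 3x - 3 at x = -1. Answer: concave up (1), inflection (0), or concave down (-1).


Concavity is determined by the sign of f''(x).
f(x) = -4x^3 + 5x^2 - 3x - 3
f'(x) = -12x^2 + 10x - 3
f''(x) = -24x + 10
f''(-1) = -24 * (-1) + 10
= 24 + 10
= 34
Since f''(-1) > 0, the function is concave up (1)

1


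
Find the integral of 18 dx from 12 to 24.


The integral of a constant k over [a, b] equals k * (b - a).
integral from 12 to 24 of 18 dx
= 18 * (24 - 12)
= 18 * 12
= 216

216


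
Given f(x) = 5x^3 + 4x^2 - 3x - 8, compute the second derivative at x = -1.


First derivative:
f'(x) = 15x^2 + 8x - 3
Second derivative:
f''(x) = 30x + 8
Substitute x = -1:
f''(-1) = 30 * (-1) + 8
= -30 + 8
= -22

-22


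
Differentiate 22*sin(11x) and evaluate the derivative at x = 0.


Apply the chain rule to differentiate 22*sin(11x):
d/dx [22*sin(11x)]
= 22 * cos(11x) * d/dx(11x)
= 22 * 11 * cos(11x)
= 242 * cos(11x)
Evaluate at x = 0:
= 242 * cos(0)
= 242 * 1
= 242

242


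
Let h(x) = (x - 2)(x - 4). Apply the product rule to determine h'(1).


Let u(x) = x - 2 and v(x) = x - 4
u'(x) = 1
v'(x) = 1
Product rule: h'(x) = u'(x)*v(x) + u(x)*v'(x)
= 1 * (x - 4) + (x - 2) * 1
At x = 1:
u(1) = 1 * 1 - 2 = -1
v(1) = 1 * 1 - 4 = -3
h'(1) = 1 * (-3) + (-1) * 1
= -3 - 1
= -4

-4


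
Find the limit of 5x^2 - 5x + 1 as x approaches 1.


Since polynomials are continuous, we use direct substitution.
lim(x->1) of 5x^2 - 5x + 1
= 5 * 1^2 - 5 * 1 + 1
= 5 - 5 + 1
= 1

1


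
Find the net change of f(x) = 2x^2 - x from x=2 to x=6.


Net change = f(b) - f(a)
f(x) = 2x^2 - x
Compute f(6):
f(6) = 2 * 6^2 - 1 * 6 + 0
= 72 - 6 + 0
= 66
Compute f(2):
f(2) = 2 * 2^2 - 1 * 2 + 0
= 8 - 2 + 0
= 6
Net change = 66 - 6 = 60

60


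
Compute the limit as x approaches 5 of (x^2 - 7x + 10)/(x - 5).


Direct substitution gives 0/0, so we factor the numerator.
Factor: (x^2 - 7x + 10) = (x - 5)(x - 2)
Cancel the common factor (x - 5):
(x^2 - 7x + 10)/(x - 5) = (x - 2)
Now substitute x = 5:
= (5) - (2) = 3

3


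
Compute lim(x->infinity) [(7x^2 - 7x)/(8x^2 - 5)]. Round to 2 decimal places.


For limits at infinity with equal-degree polynomials,
we compare leading coefficients.
Numerator leading term: 7x^2
Denominator leading term: 8x^2
Divide both by x^2:
lim = (7 - 7/x) / (8 - 5/x^2)
As x -> infinity, the 1/x and 1/x^2 terms vanish:
= 7/8 ≈ 0.88

0.88


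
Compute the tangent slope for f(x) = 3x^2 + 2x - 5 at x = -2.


The slope of the tangent line equals f'(x) at the point.
f(x) = 3x^2 + 2x - 5
f'(x) = 6x + 2
At x = -2:
f'(-2) = 6 * (-2) + 2
= -12 + 2
= -10

-10


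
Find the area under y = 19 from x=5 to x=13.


The area under a constant function y = 19 is a rectangle.
Width = 13 - 5 = 8
Height = 19
Area = width * height
= 8 * 19
= 152

152


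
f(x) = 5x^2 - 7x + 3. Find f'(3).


Differentiate term by term using power and sum rules:
f(x) = 5x^2 - 7x + 3
f'(x) = 10x - 7
Substitute x = 3:
f'(3) = 10 * 3 - 7
= 30 - 7
= 23

23


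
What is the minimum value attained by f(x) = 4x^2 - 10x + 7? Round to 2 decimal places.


For a quadratic f(x) = ax^2 + bx + c with a > 0, the minimum is at the vertex.
Vertex x-coordinate: x = -b/(2a)
x = -(-10) / (2 * 4)
x = 10/8 = 5/4
Substitute back to find the minimum value:
f(5/4) = 4 * (5/4)^2 - 10 * (5/4) + 7
= 25/4 - 25/2 + 7
= 3/4 = 0.75

0.75


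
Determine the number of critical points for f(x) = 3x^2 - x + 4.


Find where f'(x) = 0:
f'(x) = 6x - 1
Set f'(x) = 0:
6x - 1 = 0
x = 1 / 6 = 1/6
This is a linear equation in x, so there is exactly one solution.
Number of critical points: 1

1


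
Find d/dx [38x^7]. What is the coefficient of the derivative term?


We apply the power rule: d/dx [ax^n] = a*n * x^(n-1)
d/dx [38x^7]
= 38 * 7 * x^(7-1)
= 266x^6
The coefficient is 266

266


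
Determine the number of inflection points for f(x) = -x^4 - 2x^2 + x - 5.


Inflection points occur where f''(x) = 0 and concavity changes.
f(x) = -x^4 - 2x^2 + x - 5
f'(x) = -4x^3 - 4x + 1
f''(x) = -12x^2 - 4
This is a quadratic in x. Use the discriminant to count real roots.
Discriminant = (0)^2 - 4 * (-12) * (-4)
= 0 - 192
= -192
Since discriminant < 0, f''(x) = 0 has no real solutions.
Number of inflection points: 0

0


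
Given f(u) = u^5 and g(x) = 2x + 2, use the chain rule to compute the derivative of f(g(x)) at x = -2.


Using the chain rule: (f(g(x)))' = f'(g(x)) * g'(x)
First, find g(-2):
g(-2) = 2 * (-2) + 2 = -2
Next, f'(u) = 5u^4
And g'(x) = 2
So f'(g(-2)) * g'(-2)
= 5 * (-2)^4 * 2
= 5 * 16 * 2
= 160

160


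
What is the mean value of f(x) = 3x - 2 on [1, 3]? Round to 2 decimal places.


Average value = 1/(b-a) * integral from a to b of f(x) dx
First compute the integral of 3x - 2:
F(x) = (3/2)x^2 - 2x
F(3) = 3/2 * 9 - 2 * 3 = 15/2
F(1) = 3/2 * 1 - 2 * 1 = -1/2
Integral = 15/2 - (-1/2) = 8
Average = 8 / (3 - 1) = 8 / 2
= 4 = 4.00

4.00
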